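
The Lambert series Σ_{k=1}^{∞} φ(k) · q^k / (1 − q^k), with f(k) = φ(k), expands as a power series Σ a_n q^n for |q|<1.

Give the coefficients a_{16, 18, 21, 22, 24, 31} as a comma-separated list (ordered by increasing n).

[q^16] φ(1)=1,φ(2)=1,φ(4)=2,φ(8)=4,φ(16)=8 ⇒ 16
n=18: 1·18 2·9 3·6 6·3 9·2 18·1  φ→[1+1+2+2+6+6]=18
d|21:{1,3,7,21}  Σφ=1+2+6+12=21
q^22  k|22↦φ(k): 1:1 2:1 11:10 22:10  a_22=22
[q^24] φ(1)=1,φ(2)=1,φ(3)=2,φ(4)=2,φ(6)=2,φ(8)=4,φ(12)=4,φ(24)=8 ⇒ 24
n=31: 31·1 1·31  φ→[30+1]=31

16, 18, 21, 22, 24, 31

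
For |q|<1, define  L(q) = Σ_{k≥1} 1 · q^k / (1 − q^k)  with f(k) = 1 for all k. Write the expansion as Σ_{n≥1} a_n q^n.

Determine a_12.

a_12 = 6

[q^12] f(12)=1,f(6)=1,f(4)=1,f(3)=1,f(2)=1,f(1)=1 ⇒ 6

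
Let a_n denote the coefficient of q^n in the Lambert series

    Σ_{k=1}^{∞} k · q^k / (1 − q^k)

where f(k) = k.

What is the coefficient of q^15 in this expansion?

a_15 = 24

q^15  k|15↦f(k): 1:1 3:3 5:5 15:15  a_15=24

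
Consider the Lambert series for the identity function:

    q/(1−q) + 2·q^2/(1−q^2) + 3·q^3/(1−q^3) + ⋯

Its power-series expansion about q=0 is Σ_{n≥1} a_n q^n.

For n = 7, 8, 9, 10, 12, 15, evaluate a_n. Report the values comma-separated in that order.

n=7: 7·1 1·7  f→[7+1]=8
[q^8] f(1)=1,f(2)=2,f(4)=4,f(8)=8 ⇒ 15
q^9  k|9↦f(k): 1:1 3:3 9:9  a_9=13
n=10: 1·10 2·5 5·2 10·1  f→[1+2+5+10]=18
n=12: 12·1 6·2 4·3 3·4 2·6 1·12  f→[12+6+4+3+2+1]=28
d|15:{1,3,5,15}  Σf=1+3+5+15=24

8, 15, 13, 18, 28, 24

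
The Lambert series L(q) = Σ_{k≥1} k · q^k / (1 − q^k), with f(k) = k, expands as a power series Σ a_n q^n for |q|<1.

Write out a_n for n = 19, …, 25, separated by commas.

n=19: 1·19 19·1  f→[1+19]=20
q^20  k|20↦f(k): 20:20 10:10 5:5 4:4 2:2 1:1  a_20=42
q^21  k|21↦f(k): 1:1 3:3 7:7 21:21  a_21=32
n=22: 22·1 11·2 2·11 1·22  f→[22+11+2+1]=36
d|23:{23,1}  Σf=23+1=24
n=24: 1·24 2·12 3·8 4·6 6·4 8·3 12·2 24·1  f→[1+2+3+4+6+8+12+24]=60
n=25: 25·1 5·5 1·25  f→[25+5+1]=31

20, 42, 32, 36, 24, 60, 31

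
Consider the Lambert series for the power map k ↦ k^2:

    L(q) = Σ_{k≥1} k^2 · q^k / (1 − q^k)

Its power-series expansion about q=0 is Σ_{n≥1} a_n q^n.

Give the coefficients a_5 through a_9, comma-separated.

q^5  k|5↦f(k): 5:25 1:1  a_5=26
n=6: 1·6 2·3 3·2 6·1  f→[1+4+9+36]=50
n=7: 1·7 7·1  f→[1+49]=50
q^8  k|8↦f(k): 1:1 2:4 4:16 8:64  a_8=85
q^9  k|9↦f(k): 9:81 3:9 1:1  a_9=91

26, 50, 50, 85, 91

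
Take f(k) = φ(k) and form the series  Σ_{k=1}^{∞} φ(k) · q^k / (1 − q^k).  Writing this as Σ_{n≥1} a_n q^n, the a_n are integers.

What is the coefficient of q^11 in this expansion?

d|11:{1,11}  Σφ=1+10=11

a_11 = 11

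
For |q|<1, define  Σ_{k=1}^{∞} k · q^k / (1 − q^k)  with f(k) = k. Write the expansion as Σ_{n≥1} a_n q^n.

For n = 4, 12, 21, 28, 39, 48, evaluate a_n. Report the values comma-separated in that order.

7, 28, 32, 56, 56, 124

[q^4] f(1)=1,f(2)=2,f(4)=4 ⇒ 7
q^12  k|12↦f(k): 1:1 2:2 3:3 4:4 6:6 12:12  a_12=28
[q^21] f(1)=1,f(3)=3,f(7)=7,f(21)=21 ⇒ 32
n=28: 28·1 14·2 7·4 4·7 2·14 1·28  f→[28+14+7+4+2+1]=56
n=39: 39·1 13·3 3·13 1·39  f→[39+13+3+1]=56
[q^48] f(48)=48,f(24)=24,f(16)=16,f(12)=12,f(8)=8,f(6)=6,f(4)=4,f(3)=3,f(2)=2,f(1)=1 ⇒ 124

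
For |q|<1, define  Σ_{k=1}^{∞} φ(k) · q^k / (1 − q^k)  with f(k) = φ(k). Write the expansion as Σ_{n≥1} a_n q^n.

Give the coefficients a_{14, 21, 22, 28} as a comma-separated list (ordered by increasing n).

n=14: 14·1 7·2 2·7 1·14  φ→[6+6+1+1]=14
n=21: 21·1 7·3 3·7 1·21  φ→[12+6+2+1]=21
q^22  k|22↦φ(k): 1:1 2:1 11:10 22:10  a_22=22
d|28:{28,14,7,4,2,1}  Σφ=12+6+6+2+1+1=28

14, 21, 22, 28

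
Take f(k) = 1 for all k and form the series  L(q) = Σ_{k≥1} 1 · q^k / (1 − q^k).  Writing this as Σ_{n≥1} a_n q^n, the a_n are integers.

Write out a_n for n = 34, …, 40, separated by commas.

d|34:{34,17,2,1}  Σf=1+1+1+1=4
n=35: 35·1 7·5 5·7 1·35  f→[1+1+1+1]=4
n=36: 36·1 18·2 12·3 9·4 6·6 4·9 3·12 2·18 1·36  f→[1+1+1+1+1+1+1+1+1]=9
[q^37] f(1)=1,f(37)=1 ⇒ 2
q^38  k|38↦f(k): 38:1 19:1 2:1 1:1  a_38=4
d|39:{1,3,13,39}  Σf=1+1+1+1=4
d|40:{1,2,4,5,8,10,20,40}  Σf=1+1+1+1+1+1+1+1=8

4, 4, 9, 2, 4, 4, 8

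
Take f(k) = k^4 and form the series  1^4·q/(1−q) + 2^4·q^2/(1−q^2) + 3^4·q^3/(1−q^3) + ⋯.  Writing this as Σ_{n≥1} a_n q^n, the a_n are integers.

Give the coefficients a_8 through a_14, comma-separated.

4369, 6643, 10642, 14642, 22386, 28562, 40834

n=8: 1·8 2·4 4·2 8·1  f→[1+16+256+4096]=4369
[q^9] f(9)=6561,f(3)=81,f(1)=1 ⇒ 6643
d|10:{1,2,5,10}  Σf=1+16+625+10000=10642
q^11  k|11↦f(k): 11:14641 1:1  a_11=14642
n=12: 1·12 2·6 3·4 4·3 6·2 12·1  f→[1+16+81+256+1296+20736]=22386
[q^13] f(1)=1,f(13)=28561 ⇒ 28562
[q^14] f(14)=38416,f(7)=2401,f(2)=16,f(1)=1 ⇒ 40834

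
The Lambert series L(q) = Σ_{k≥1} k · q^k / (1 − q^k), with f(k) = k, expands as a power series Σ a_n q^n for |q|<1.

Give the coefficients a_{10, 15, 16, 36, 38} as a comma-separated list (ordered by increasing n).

d|10:{10,5,2,1}  Σf=10+5+2+1=18
q^15  k|15↦f(k): 15:15 5:5 3:3 1:1  a_15=24
d|16:{1,2,4,8,16}  Σf=1+2+4+8+16=31
d|36:{1,2,3,4,6,9,12,18,36}  Σf=1+2+3+4+6+9+12+18+36=91
n=38: 38·1 19·2 2·19 1·38  f→[38+19+2+1]=60

18, 24, 31, 91, 60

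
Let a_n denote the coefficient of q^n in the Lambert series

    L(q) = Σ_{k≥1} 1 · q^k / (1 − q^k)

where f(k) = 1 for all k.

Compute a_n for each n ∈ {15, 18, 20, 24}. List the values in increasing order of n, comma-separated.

[q^15] f(1)=1,f(3)=1,f(5)=1,f(15)=1 ⇒ 4
d|18:{18,9,6,3,2,1}  Σf=1+1+1+1+1+1=6
[q^20] f(1)=1,f(2)=1,f(4)=1,f(5)=1,f(10)=1,f(20)=1 ⇒ 6
q^24  k|24↦f(k): 24:1 12:1 8:1 6:1 4:1 3:1 2:1 1:1  a_24=8

4, 6, 6, 8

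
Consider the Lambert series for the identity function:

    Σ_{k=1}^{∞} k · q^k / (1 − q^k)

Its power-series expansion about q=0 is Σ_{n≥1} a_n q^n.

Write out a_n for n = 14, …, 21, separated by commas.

n=14: 1·14 2·7 7·2 14·1  f→[1+2+7+14]=24
q^15  k|15↦f(k): 1:1 3:3 5:5 15:15  a_15=24
d|16:{1,2,4,8,16}  Σf=1+2+4+8+16=31
n=17: 1·17 17·1  f→[1+17]=18
[q^18] f(1)=1,f(2)=2,f(3)=3,f(6)=6,f(9)=9,f(18)=18 ⇒ 39
[q^19] f(19)=19,f(1)=1 ⇒ 20
[q^20] f(1)=1,f(2)=2,f(4)=4,f(5)=5,f(10)=10,f(20)=20 ⇒ 42
q^21  k|21↦f(k): 21:21 7:7 3:3 1:1  a_21=32

24, 24, 31, 18, 39, 20, 42, 32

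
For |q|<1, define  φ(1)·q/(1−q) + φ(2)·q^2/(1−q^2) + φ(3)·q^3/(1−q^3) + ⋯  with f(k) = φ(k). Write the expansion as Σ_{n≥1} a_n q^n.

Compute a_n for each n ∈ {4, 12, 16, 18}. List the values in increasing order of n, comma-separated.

n=4: 1·4 2·2 4·1  φ→[1+1+2]=4
q^12  k|12↦φ(k): 12:4 6:2 4:2 3:2 2:1 1:1  a_12=12
n=16: 16·1 8·2 4·4 2·8 1·16  φ→[8+4+2+1+1]=16
[q^18] φ(18)=6,φ(9)=6,φ(6)=2,φ(3)=2,φ(2)=1,φ(1)=1 ⇒ 18

4, 12, 16, 18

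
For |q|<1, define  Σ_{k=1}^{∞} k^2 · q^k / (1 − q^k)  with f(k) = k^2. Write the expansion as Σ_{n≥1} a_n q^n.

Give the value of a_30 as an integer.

d|30:{1,2,3,5,6,10,15,30}  Σf=1+4+9+25+36+100+225+900=1300

a_30 = 1300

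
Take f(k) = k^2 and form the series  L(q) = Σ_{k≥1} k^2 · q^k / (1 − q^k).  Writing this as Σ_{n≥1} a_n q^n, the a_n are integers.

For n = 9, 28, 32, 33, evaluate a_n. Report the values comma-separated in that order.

91, 1050, 1365, 1220

n=9: 9·1 3·3 1·9  f→[81+9+1]=91
[q^28] f(28)=784,f(14)=196,f(7)=49,f(4)=16,f(2)=4,f(1)=1 ⇒ 1050
d|32:{32,16,8,4,2,1}  Σf=1024+256+64+16+4+1=1365
d|33:{33,11,3,1}  Σf=1089+121+9+1=1220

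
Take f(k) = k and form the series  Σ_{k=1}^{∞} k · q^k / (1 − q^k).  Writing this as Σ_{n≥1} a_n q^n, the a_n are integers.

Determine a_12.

a_12 = 28

[q^12] f(12)=12,f(6)=6,f(4)=4,f(3)=3,f(2)=2,f(1)=1 ⇒ 28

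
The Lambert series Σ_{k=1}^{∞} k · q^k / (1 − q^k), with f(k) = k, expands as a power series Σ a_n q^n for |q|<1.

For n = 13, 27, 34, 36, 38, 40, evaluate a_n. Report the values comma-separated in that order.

n=13: 1·13 13·1  f→[1+13]=14
q^27  k|27↦f(k): 27:27 9:9 3:3 1:1  a_27=40
[q^34] f(1)=1,f(2)=2,f(17)=17,f(34)=34 ⇒ 54
q^36  k|36↦f(k): 1:1 2:2 3:3 4:4 6:6 9:9 12:12 18:18 36:36  a_36=91
n=38: 1·38 2·19 19·2 38·1  f→[1+2+19+38]=60
d|40:{1,2,4,5,8,10,20,40}  Σf=1+2+4+5+8+10+20+40=90

14, 40, 54, 91, 60, 90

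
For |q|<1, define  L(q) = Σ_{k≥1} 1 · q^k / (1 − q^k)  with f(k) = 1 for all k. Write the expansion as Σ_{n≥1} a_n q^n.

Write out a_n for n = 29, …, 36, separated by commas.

2, 8, 2, 6, 4, 4, 4, 9

[q^29] f(1)=1,f(29)=1 ⇒ 2
d|30:{1,2,3,5,6,10,15,30}  Σf=1+1+1+1+1+1+1+1=8
n=31: 1·31 31·1  f→[1+1]=2
[q^32] f(1)=1,f(2)=1,f(4)=1,f(8)=1,f(16)=1,f(32)=1 ⇒ 6
d|33:{33,11,3,1}  Σf=1+1+1+1=4
n=34: 34·1 17·2 2·17 1·34  f→[1+1+1+1]=4
n=35: 1·35 5·7 7·5 35·1  f→[1+1+1+1]=4
q^36  k|36↦f(k): 1:1 2:1 3:1 4:1 6:1 9:1 12:1 18:1 36:1  a_36=9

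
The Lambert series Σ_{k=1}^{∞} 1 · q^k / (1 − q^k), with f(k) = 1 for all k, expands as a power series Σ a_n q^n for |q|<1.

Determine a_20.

a_20 = 6

q^20  k|20↦f(k): 20:1 10:1 5:1 4:1 2:1 1:1  a_20=6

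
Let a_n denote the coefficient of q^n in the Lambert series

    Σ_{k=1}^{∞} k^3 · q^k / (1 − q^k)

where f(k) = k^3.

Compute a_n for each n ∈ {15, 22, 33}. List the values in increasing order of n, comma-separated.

3528, 11988, 37296

d|15:{15,5,3,1}  Σf=3375+125+27+1=3528
[q^22] f(22)=10648,f(11)=1331,f(2)=8,f(1)=1 ⇒ 11988
q^33  k|33↦f(k): 1:1 3:27 11:1331 33:35937  a_33=37296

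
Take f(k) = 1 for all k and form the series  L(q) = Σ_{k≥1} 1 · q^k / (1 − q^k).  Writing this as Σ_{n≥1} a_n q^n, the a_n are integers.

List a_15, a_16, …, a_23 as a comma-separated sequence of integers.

4, 5, 2, 6, 2, 6, 4, 4, 2

q^15  k|15↦f(k): 15:1 5:1 3:1 1:1  a_15=4
n=16: 1·16 2·8 4·4 8·2 16·1  f→[1+1+1+1+1]=5
q^17  k|17↦f(k): 1:1 17:1  a_17=2
[q^18] f(1)=1,f(2)=1,f(3)=1,f(6)=1,f(9)=1,f(18)=1 ⇒ 6
q^19  k|19↦f(k): 1:1 19:1  a_19=2
d|20:{1,2,4,5,10,20}  Σf=1+1+1+1+1+1=6
d|21:{1,3,7,21}  Σf=1+1+1+1=4
d|22:{22,11,2,1}  Σf=1+1+1+1=4
n=23: 23·1 1·23  f→[1+1]=2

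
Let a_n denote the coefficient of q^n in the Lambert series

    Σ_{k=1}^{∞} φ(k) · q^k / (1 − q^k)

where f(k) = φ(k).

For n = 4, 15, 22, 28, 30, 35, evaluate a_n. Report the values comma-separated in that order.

q^4  k|4↦φ(k): 4:2 2:1 1:1  a_4=4
q^15  k|15↦φ(k): 15:8 5:4 3:2 1:1  a_15=15
d|22:{22,11,2,1}  Σφ=10+10+1+1=22
[q^28] φ(1)=1,φ(2)=1,φ(4)=2,φ(7)=6,φ(14)=6,φ(28)=12 ⇒ 28
[q^30] φ(1)=1,φ(2)=1,φ(3)=2,φ(5)=4,φ(6)=2,φ(10)=4,φ(15)=8,φ(30)=8 ⇒ 30
n=35: 1·35 5·7 7·5 35·1  φ→[1+4+6+24]=35

4, 15, 22, 28, 30, 35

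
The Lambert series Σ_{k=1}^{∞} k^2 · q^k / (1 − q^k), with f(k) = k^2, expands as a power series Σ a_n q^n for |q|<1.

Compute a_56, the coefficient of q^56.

d|56:{1,2,4,7,8,14,28,56}  Σf=1+4+16+49+64+196+784+3136=4250

a_56 = 4250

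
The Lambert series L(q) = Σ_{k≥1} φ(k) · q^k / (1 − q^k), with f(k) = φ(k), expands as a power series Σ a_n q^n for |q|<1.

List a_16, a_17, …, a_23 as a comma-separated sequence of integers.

n=16: 1·16 2·8 4·4 8·2 16·1  φ→[1+1+2+4+8]=16
[q^17] φ(17)=16,φ(1)=1 ⇒ 17
[q^18] φ(1)=1,φ(2)=1,φ(3)=2,φ(6)=2,φ(9)=6,φ(18)=6 ⇒ 18
[q^19] φ(19)=18,φ(1)=1 ⇒ 19
d|20:{1,2,4,5,10,20}  Σφ=1+1+2+4+4+8=20
q^21  k|21↦φ(k): 1:1 3:2 7:6 21:12  a_21=21
q^22  k|22↦φ(k): 22:10 11:10 2:1 1:1  a_22=22
d|23:{1,23}  Σφ=1+22=23

16, 17, 18, 19, 20, 21, 22, 23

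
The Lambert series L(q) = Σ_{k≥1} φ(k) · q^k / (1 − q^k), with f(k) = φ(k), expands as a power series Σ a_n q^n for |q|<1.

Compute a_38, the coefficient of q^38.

d|38:{1,2,19,38}  Σφ=1+1+18+18=38

a_38 = 38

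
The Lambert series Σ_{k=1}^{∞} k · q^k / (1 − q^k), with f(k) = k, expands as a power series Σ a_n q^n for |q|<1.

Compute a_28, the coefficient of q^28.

n=28: 28·1 14·2 7·4 4·7 2·14 1·28  f→[28+14+7+4+2+1]=56

a_28 = 56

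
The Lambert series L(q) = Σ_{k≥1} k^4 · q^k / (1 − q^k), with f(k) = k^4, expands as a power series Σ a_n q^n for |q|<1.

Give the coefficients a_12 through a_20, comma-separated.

22386, 28562, 40834, 51332, 69905, 83522, 112931, 130322, 170898

[q^12] f(12)=20736,f(6)=1296,f(4)=256,f(3)=81,f(2)=16,f(1)=1 ⇒ 22386
d|13:{13,1}  Σf=28561+1=28562
n=14: 14·1 7·2 2·7 1·14  f→[38416+2401+16+1]=40834
n=15: 15·1 5·3 3·5 1·15  f→[50625+625+81+1]=51332
d|16:{1,2,4,8,16}  Σf=1+16+256+4096+65536=69905
q^17  k|17↦f(k): 1:1 17:83521  a_17=83522
n=18: 18·1 9·2 6·3 3·6 2·9 1·18  f→[104976+6561+1296+81+16+1]=112931
d|19:{19,1}  Σf=130321+1=130322
d|20:{1,2,4,5,10,20}  Σf=1+16+256+625+10000+160000=170898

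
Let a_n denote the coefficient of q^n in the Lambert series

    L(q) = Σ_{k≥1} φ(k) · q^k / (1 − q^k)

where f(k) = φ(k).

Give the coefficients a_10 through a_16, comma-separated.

q^10  k|10↦φ(k): 1:1 2:1 5:4 10:4  a_10=10
[q^11] φ(1)=1,φ(11)=10 ⇒ 11
d|12:{1,2,3,4,6,12}  Σφ=1+1+2+2+2+4=12
n=13: 13·1 1·13  φ→[12+1]=13
q^14  k|14↦φ(k): 14:6 7:6 2:1 1:1  a_14=14
q^15  k|15↦φ(k): 1:1 3:2 5:4 15:8  a_15=15
q^16  k|16↦φ(k): 1:1 2:1 4:2 8:4 16:8  a_16=16

10, 11, 12, 13, 14, 15, 16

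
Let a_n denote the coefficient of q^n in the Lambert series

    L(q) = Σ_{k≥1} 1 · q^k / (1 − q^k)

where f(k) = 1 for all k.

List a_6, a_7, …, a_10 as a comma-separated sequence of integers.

4, 2, 4, 3, 4

[q^6] f(1)=1,f(2)=1,f(3)=1,f(6)=1 ⇒ 4
d|7:{1,7}  Σf=1+1=2
d|8:{1,2,4,8}  Σf=1+1+1+1=4
[q^9] f(1)=1,f(3)=1,f(9)=1 ⇒ 3
q^10  k|10↦f(k): 10:1 5:1 2:1 1:1  a_10=4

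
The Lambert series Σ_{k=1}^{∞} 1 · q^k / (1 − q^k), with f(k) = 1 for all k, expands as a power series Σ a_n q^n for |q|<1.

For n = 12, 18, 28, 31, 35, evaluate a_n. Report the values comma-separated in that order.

[q^12] f(12)=1,f(6)=1,f(4)=1,f(3)=1,f(2)=1,f(1)=1 ⇒ 6
n=18: 18·1 9·2 6·3 3·6 2·9 1·18  f→[1+1+1+1+1+1]=6
q^28  k|28↦f(k): 28:1 14:1 7:1 4:1 2:1 1:1  a_28=6
n=31: 31·1 1·31  f→[1+1]=2
[q^35] f(35)=1,f(7)=1,f(5)=1,f(1)=1 ⇒ 4

6, 6, 6, 2, 4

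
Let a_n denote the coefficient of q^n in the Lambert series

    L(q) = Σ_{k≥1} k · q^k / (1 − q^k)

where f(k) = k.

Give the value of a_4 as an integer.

a_4 = 7

[q^4] f(1)=1,f(2)=2,f(4)=4 ⇒ 7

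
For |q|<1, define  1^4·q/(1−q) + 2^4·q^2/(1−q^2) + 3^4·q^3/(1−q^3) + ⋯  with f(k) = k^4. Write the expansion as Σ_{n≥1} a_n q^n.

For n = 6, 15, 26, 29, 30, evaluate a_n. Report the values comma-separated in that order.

1394, 51332, 485554, 707282, 872644

n=6: 6·1 3·2 2·3 1·6  f→[1296+81+16+1]=1394
[q^15] f(15)=50625,f(5)=625,f(3)=81,f(1)=1 ⇒ 51332
n=26: 1·26 2·13 13·2 26·1  f→[1+16+28561+456976]=485554
q^29  k|29↦f(k): 29:707281 1:1  a_29=707282
d|30:{1,2,3,5,6,10,15,30}  Σf=1+16+81+625+1296+10000+50625+810000=872644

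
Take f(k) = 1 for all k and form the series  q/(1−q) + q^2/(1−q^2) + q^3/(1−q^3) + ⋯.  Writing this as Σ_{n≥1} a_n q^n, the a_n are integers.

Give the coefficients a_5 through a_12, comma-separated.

[q^5] f(1)=1,f(5)=1 ⇒ 2
d|6:{6,3,2,1}  Σf=1+1+1+1=4
q^7  k|7↦f(k): 7:1 1:1  a_7=2
[q^8] f(1)=1,f(2)=1,f(4)=1,f(8)=1 ⇒ 4
[q^9] f(9)=1,f(3)=1,f(1)=1 ⇒ 3
[q^10] f(10)=1,f(5)=1,f(2)=1,f(1)=1 ⇒ 4
n=11: 1·11 11·1  f→[1+1]=2
n=12: 12·1 6·2 4·3 3·4 2·6 1·12  f→[1+1+1+1+1+1]=6

2, 4, 2, 4, 3, 4, 2, 6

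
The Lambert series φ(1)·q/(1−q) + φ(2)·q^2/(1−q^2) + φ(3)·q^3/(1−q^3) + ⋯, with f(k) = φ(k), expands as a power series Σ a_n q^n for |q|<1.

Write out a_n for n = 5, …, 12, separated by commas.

n=5: 1·5 5·1  φ→[1+4]=5
q^6  k|6↦φ(k): 1:1 2:1 3:2 6:2  a_6=6
[q^7] φ(1)=1,φ(7)=6 ⇒ 7
q^8  k|8↦φ(k): 8:4 4:2 2:1 1:1  a_8=8
n=9: 1·9 3·3 9·1  φ→[1+2+6]=9
[q^10] φ(10)=4,φ(5)=4,φ(2)=1,φ(1)=1 ⇒ 10
n=11: 1·11 11·1  φ→[1+10]=11
d|12:{1,2,3,4,6,12}  Σφ=1+1+2+2+2+4=12

5, 6, 7, 8, 9, 10, 11, 12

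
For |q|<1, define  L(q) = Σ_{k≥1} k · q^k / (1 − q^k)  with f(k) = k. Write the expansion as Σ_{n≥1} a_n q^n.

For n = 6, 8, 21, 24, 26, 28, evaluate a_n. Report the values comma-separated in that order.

12, 15, 32, 60, 42, 56

[q^6] f(6)=6,f(3)=3,f(2)=2,f(1)=1 ⇒ 12
q^8  k|8↦f(k): 8:8 4:4 2:2 1:1  a_8=15
q^21  k|21↦f(k): 1:1 3:3 7:7 21:21  a_21=32
n=24: 1·24 2·12 3·8 4·6 6·4 8·3 12·2 24·1  f→[1+2+3+4+6+8+12+24]=60
q^26  k|26↦f(k): 1:1 2:2 13:13 26:26  a_26=42
[q^28] f(1)=1,f(2)=2,f(4)=4,f(7)=7,f(14)=14,f(28)=28 ⇒ 56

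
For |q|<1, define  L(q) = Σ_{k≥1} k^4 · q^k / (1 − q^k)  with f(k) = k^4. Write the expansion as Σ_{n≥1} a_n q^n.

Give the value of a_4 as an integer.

[q^4] f(4)=256,f(2)=16,f(1)=1 ⇒ 273

a_4 = 273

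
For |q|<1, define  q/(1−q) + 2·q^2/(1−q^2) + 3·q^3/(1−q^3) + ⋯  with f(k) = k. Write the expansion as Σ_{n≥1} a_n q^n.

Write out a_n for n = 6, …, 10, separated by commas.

d|6:{6,3,2,1}  Σf=6+3+2+1=12
n=7: 7·1 1·7  f→[7+1]=8
q^8  k|8↦f(k): 8:8 4:4 2:2 1:1  a_8=15
d|9:{9,3,1}  Σf=9+3+1=13
q^10  k|10↦f(k): 1:1 2:2 5:5 10:10  a_10=18

12, 8, 15, 13, 18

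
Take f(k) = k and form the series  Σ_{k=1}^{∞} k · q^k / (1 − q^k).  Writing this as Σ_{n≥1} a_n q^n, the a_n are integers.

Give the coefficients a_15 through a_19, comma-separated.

24, 31, 18, 39, 20

d|15:{15,5,3,1}  Σf=15+5+3+1=24
[q^16] f(1)=1,f(2)=2,f(4)=4,f(8)=8,f(16)=16 ⇒ 31
[q^17] f(1)=1,f(17)=17 ⇒ 18
n=18: 1·18 2·9 3·6 6·3 9·2 18·1  f→[1+2+3+6+9+18]=39
q^19  k|19↦f(k): 19:19 1:1  a_19=20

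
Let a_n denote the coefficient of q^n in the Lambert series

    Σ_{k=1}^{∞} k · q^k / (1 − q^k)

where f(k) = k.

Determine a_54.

a_54 = 120

d|54:{1,2,3,6,9,18,27,54}  Σf=1+2+3+6+9+18+27+54=120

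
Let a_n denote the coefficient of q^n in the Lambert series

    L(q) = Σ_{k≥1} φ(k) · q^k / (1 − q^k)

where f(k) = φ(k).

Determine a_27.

d|27:{27,9,3,1}  Σφ=18+6+2+1=27

a_27 = 27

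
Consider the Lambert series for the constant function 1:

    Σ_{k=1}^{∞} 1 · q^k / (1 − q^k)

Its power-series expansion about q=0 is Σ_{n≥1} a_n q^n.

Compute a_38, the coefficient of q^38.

a_38 = 4

[q^38] f(1)=1,f(2)=1,f(19)=1,f(38)=1 ⇒ 4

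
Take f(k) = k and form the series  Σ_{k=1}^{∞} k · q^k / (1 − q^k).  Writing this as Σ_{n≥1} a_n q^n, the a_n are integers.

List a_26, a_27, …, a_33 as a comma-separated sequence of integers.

d|26:{1,2,13,26}  Σf=1+2+13+26=42
q^27  k|27↦f(k): 27:27 9:9 3:3 1:1  a_27=40
q^28  k|28↦f(k): 1:1 2:2 4:4 7:7 14:14 28:28  a_28=56
n=29: 29·1 1·29  f→[29+1]=30
n=30: 1·30 2·15 3·10 5·6 6·5 10·3 15·2 30·1  f→[1+2+3+5+6+10+15+30]=72
[q^31] f(31)=31,f(1)=1 ⇒ 32
n=32: 1·32 2·16 4·8 8·4 16·2 32·1  f→[1+2+4+8+16+32]=63
n=33: 1·33 3·11 11·3 33·1  f→[1+3+11+33]=48

42, 40, 56, 30, 72, 32, 63, 48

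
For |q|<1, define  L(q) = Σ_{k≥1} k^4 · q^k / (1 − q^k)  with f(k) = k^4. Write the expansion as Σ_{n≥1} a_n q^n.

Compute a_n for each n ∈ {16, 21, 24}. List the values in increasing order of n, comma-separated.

q^16  k|16↦f(k): 16:65536 8:4096 4:256 2:16 1:1  a_16=69905
q^21  k|21↦f(k): 1:1 3:81 7:2401 21:194481  a_21=196964
[q^24] f(24)=331776,f(12)=20736,f(8)=4096,f(6)=1296,f(4)=256,f(3)=81,f(2)=16,f(1)=1 ⇒ 358258

69905, 196964, 358258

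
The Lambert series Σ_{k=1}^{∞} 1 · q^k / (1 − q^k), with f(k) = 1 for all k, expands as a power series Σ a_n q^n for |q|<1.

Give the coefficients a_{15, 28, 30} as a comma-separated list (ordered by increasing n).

4, 6, 8

[q^15] f(1)=1,f(3)=1,f(5)=1,f(15)=1 ⇒ 4
q^28  k|28↦f(k): 1:1 2:1 4:1 7:1 14:1 28:1  a_28=6
q^30  k|30↦f(k): 1:1 2:1 3:1 5:1 6:1 10:1 15:1 30:1  a_30=8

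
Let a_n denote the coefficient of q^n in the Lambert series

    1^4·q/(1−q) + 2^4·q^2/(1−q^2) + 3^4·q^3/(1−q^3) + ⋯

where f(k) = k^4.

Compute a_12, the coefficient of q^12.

a_12 = 22386

q^12  k|12↦f(k): 12:20736 6:1296 4:256 3:81 2:16 1:1  a_12=22386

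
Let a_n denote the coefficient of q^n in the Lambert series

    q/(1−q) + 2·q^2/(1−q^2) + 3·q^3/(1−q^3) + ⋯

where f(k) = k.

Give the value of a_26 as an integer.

a_26 = 42

q^26  k|26↦f(k): 1:1 2:2 13:13 26:26  a_26=42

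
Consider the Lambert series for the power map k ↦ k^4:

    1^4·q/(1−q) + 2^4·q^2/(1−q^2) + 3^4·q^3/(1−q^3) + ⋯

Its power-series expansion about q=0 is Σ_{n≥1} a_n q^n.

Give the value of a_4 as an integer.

d|4:{1,2,4}  Σf=1+16+256=273

a_4 = 273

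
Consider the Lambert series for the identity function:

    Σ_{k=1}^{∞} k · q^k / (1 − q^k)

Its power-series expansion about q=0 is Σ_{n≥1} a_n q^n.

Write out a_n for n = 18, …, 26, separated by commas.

d|18:{1,2,3,6,9,18}  Σf=1+2+3+6+9+18=39
d|19:{1,19}  Σf=1+19=20
d|20:{20,10,5,4,2,1}  Σf=20+10+5+4+2+1=42
[q^21] f(21)=21,f(7)=7,f(3)=3,f(1)=1 ⇒ 32
[q^22] f(1)=1,f(2)=2,f(11)=11,f(22)=22 ⇒ 36
d|23:{1,23}  Σf=1+23=24
[q^24] f(24)=24,f(12)=12,f(8)=8,f(6)=6,f(4)=4,f(3)=3,f(2)=2,f(1)=1 ⇒ 60
n=25: 25·1 5·5 1·25  f→[25+5+1]=31
n=26: 26·1 13·2 2·13 1·26  f→[26+13+2+1]=42

39, 20, 42, 32, 36, 24, 60, 31, 42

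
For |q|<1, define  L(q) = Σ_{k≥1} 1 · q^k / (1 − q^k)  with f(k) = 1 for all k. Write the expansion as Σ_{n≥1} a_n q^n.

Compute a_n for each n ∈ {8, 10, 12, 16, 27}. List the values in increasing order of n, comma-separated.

[q^8] f(1)=1,f(2)=1,f(4)=1,f(8)=1 ⇒ 4
n=10: 1·10 2·5 5·2 10·1  f→[1+1+1+1]=4
d|12:{12,6,4,3,2,1}  Σf=1+1+1+1+1+1=6
d|16:{16,8,4,2,1}  Σf=1+1+1+1+1=5
[q^27] f(1)=1,f(3)=1,f(9)=1,f(27)=1 ⇒ 4

4, 4, 6, 5, 4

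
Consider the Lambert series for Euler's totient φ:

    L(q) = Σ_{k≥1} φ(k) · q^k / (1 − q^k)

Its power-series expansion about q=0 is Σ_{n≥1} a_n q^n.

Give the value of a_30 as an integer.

n=30: 30·1 15·2 10·3 6·5 5·6 3·10 2·15 1·30  φ→[8+8+4+2+4+2+1+1]=30

a_30 = 30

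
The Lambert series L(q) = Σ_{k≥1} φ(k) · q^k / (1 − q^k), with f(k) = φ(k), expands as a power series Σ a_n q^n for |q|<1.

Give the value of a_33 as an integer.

[q^33] φ(33)=20,φ(11)=10,φ(3)=2,φ(1)=1 ⇒ 33

a_33 = 33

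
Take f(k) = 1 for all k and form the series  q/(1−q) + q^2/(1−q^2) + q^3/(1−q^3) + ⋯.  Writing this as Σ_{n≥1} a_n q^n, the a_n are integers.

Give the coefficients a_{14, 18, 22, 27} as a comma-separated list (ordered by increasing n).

n=14: 14·1 7·2 2·7 1·14  f→[1+1+1+1]=4
q^18  k|18↦f(k): 1:1 2:1 3:1 6:1 9:1 18:1  a_18=6
n=22: 22·1 11·2 2·11 1·22  f→[1+1+1+1]=4
d|27:{1,3,9,27}  Σf=1+1+1+1=4

4, 6, 4, 4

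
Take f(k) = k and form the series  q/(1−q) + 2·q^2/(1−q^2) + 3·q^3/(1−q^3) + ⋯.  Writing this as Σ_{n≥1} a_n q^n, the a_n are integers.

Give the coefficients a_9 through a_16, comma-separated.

13, 18, 12, 28, 14, 24, 24, 31

[q^9] f(9)=9,f(3)=3,f(1)=1 ⇒ 13
q^10  k|10↦f(k): 1:1 2:2 5:5 10:10  a_10=18
n=11: 11·1 1·11  f→[11+1]=12
q^12  k|12↦f(k): 12:12 6:6 4:4 3:3 2:2 1:1  a_12=28
n=13: 1·13 13·1  f→[1+13]=14
[q^14] f(1)=1,f(2)=2,f(7)=7,f(14)=14 ⇒ 24
q^15  k|15↦f(k): 1:1 3:3 5:5 15:15  a_15=24
q^16  k|16↦f(k): 16:16 8:8 4:4 2:2 1:1  a_16=31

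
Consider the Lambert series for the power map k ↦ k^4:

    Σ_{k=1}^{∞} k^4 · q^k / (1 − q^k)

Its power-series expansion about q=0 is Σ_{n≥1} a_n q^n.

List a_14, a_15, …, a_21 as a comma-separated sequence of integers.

40834, 51332, 69905, 83522, 112931, 130322, 170898, 196964

q^14  k|14↦f(k): 14:38416 7:2401 2:16 1:1  a_14=40834
[q^15] f(15)=50625,f(5)=625,f(3)=81,f(1)=1 ⇒ 51332
d|16:{16,8,4,2,1}  Σf=65536+4096+256+16+1=69905
d|17:{17,1}  Σf=83521+1=83522
q^18  k|18↦f(k): 1:1 2:16 3:81 6:1296 9:6561 18:104976  a_18=112931
n=19: 1·19 19·1  f→[1+130321]=130322
q^20  k|20↦f(k): 20:160000 10:10000 5:625 4:256 2:16 1:1  a_20=170898
d|21:{21,7,3,1}  Σf=194481+2401+81+1=196964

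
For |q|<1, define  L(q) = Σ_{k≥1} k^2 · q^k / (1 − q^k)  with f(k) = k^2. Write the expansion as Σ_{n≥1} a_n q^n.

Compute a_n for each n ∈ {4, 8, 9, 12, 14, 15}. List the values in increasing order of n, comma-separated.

21, 85, 91, 210, 250, 260

q^4  k|4↦f(k): 4:16 2:4 1:1  a_4=21
d|8:{1,2,4,8}  Σf=1+4+16+64=85
q^9  k|9↦f(k): 1:1 3:9 9:81  a_9=91
[q^12] f(1)=1,f(2)=4,f(3)=9,f(4)=16,f(6)=36,f(12)=144 ⇒ 210
n=14: 14·1 7·2 2·7 1·14  f→[196+49+4+1]=250
q^15  k|15↦f(k): 1:1 3:9 5:25 15:225  a_15=260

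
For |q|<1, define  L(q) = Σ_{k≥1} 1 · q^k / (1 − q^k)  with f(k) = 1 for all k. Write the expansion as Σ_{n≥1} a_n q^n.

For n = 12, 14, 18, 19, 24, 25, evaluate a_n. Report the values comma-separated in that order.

[q^12] f(12)=1,f(6)=1,f(4)=1,f(3)=1,f(2)=1,f(1)=1 ⇒ 6
[q^14] f(1)=1,f(2)=1,f(7)=1,f(14)=1 ⇒ 4
[q^18] f(18)=1,f(9)=1,f(6)=1,f(3)=1,f(2)=1,f(1)=1 ⇒ 6
n=19: 19·1 1·19  f→[1+1]=2
q^24  k|24↦f(k): 24:1 12:1 8:1 6:1 4:1 3:1 2:1 1:1  a_24=8
n=25: 1·25 5·5 25·1  f→[1+1+1]=3

6, 4, 6, 2, 8, 3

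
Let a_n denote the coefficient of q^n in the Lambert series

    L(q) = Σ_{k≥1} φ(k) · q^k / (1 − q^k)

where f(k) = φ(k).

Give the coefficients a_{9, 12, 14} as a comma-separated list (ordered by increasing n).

[q^9] φ(1)=1,φ(3)=2,φ(9)=6 ⇒ 9
q^12  k|12↦φ(k): 12:4 6:2 4:2 3:2 2:1 1:1  a_12=12
n=14: 14·1 7·2 2·7 1·14  φ→[6+6+1+1]=14

9, 12, 14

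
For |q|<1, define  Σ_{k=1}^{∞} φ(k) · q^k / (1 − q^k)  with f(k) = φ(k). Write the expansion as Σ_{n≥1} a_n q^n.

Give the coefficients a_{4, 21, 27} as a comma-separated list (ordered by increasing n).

n=4: 4·1 2·2 1·4  φ→[2+1+1]=4
n=21: 1·21 3·7 7·3 21·1  φ→[1+2+6+12]=21
d|27:{1,3,9,27}  Σφ=1+2+6+18=27

4, 21, 27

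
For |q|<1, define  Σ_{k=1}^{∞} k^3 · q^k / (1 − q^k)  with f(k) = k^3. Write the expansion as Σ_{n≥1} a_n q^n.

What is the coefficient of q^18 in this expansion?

a_18 = 6813

d|18:{1,2,3,6,9,18}  Σf=1+8+27+216+729+5832=6813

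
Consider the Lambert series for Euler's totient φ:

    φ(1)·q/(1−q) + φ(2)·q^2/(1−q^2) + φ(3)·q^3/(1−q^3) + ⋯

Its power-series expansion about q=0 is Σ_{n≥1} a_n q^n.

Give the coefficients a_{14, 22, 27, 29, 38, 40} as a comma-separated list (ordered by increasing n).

q^14  k|14↦φ(k): 1:1 2:1 7:6 14:6  a_14=14
q^22  k|22↦φ(k): 1:1 2:1 11:10 22:10  a_22=22
q^27  k|27↦φ(k): 1:1 3:2 9:6 27:18  a_27=27
q^29  k|29↦φ(k): 29:28 1:1  a_29=29
n=38: 1·38 2·19 19·2 38·1  φ→[1+1+18+18]=38
q^40  k|40↦φ(k): 40:16 20:8 10:4 8:4 5:4 4:2 2:1 1:1  a_40=40

14, 22, 27, 29, 38, 40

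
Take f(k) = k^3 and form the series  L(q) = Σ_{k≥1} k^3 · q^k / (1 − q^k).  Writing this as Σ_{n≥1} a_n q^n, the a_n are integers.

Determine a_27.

a_27 = 20440

d|27:{27,9,3,1}  Σf=19683+729+27+1=20440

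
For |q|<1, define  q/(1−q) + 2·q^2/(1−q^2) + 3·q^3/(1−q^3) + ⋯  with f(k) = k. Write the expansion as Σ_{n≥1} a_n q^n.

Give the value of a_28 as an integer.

[q^28] f(28)=28,f(14)=14,f(7)=7,f(4)=4,f(2)=2,f(1)=1 ⇒ 56

a_28 = 56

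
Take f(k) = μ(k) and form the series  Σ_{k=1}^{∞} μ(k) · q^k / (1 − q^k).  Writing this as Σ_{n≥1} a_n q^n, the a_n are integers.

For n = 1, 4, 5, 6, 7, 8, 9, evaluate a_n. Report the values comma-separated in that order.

n=1: 1·1  μ→[1]=1
[q^4] μ(1)=1,μ(2)=-1,μ(4)=0 ⇒ 0
q^5  k|5↦μ(k): 5:-1 1:1  a_5=0
q^6  k|6↦μ(k): 1:1 2:-1 3:-1 6:1  a_6=0
q^7  k|7↦μ(k): 7:-1 1:1  a_7=0
[q^8] μ(1)=1,μ(2)=-1,μ(4)=0,μ(8)=0 ⇒ 0
d|9:{9,3,1}  Σμ=0+(-1)+1=0

1, 0, 0, 0, 0, 0, 0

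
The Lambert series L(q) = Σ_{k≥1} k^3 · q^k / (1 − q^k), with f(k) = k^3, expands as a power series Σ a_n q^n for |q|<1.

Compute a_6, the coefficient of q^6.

a_6 = 252

[q^6] f(1)=1,f(2)=8,f(3)=27,f(6)=216 ⇒ 252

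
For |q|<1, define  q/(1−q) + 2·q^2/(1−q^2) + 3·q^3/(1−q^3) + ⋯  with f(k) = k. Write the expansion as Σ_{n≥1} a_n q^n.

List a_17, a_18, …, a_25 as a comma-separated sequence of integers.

18, 39, 20, 42, 32, 36, 24, 60, 31

[q^17] f(1)=1,f(17)=17 ⇒ 18
q^18  k|18↦f(k): 18:18 9:9 6:6 3:3 2:2 1:1  a_18=39
n=19: 1·19 19·1  f→[1+19]=20
d|20:{20,10,5,4,2,1}  Σf=20+10+5+4+2+1=42
q^21  k|21↦f(k): 1:1 3:3 7:7 21:21  a_21=32
n=22: 22·1 11·2 2·11 1·22  f→[22+11+2+1]=36
[q^23] f(1)=1,f(23)=23 ⇒ 24
q^24  k|24↦f(k): 24:24 12:12 8:8 6:6 4:4 3:3 2:2 1:1  a_24=60
n=25: 25·1 5·5 1·25  f→[25+5+1]=31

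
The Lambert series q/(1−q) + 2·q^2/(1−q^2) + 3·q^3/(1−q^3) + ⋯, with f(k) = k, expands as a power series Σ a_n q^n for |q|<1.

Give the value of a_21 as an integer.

a_21 = 32

n=21: 1·21 3·7 7·3 21·1  f→[1+3+7+21]=32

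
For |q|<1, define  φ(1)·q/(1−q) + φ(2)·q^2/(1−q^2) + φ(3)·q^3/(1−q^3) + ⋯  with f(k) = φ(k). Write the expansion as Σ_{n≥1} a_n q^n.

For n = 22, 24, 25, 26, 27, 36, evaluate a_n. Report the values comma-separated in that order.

n=22: 1·22 2·11 11·2 22·1  φ→[1+1+10+10]=22
[q^24] φ(1)=1,φ(2)=1,φ(3)=2,φ(4)=2,φ(6)=2,φ(8)=4,φ(12)=4,φ(24)=8 ⇒ 24
n=25: 25·1 5·5 1·25  φ→[20+4+1]=25
n=26: 1·26 2·13 13·2 26·1  φ→[1+1+12+12]=26
n=27: 1·27 3·9 9·3 27·1  φ→[1+2+6+18]=27
n=36: 1·36 2·18 3·12 4·9 6·6 9·4 12·3 18·2 36·1  φ→[1+1+2+2+2+6+4+6+12]=36

22, 24, 25, 26, 27, 36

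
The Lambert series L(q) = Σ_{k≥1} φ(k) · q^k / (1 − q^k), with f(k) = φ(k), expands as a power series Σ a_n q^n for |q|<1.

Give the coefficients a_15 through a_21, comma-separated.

d|15:{1,3,5,15}  Σφ=1+2+4+8=15
q^16  k|16↦φ(k): 1:1 2:1 4:2 8:4 16:8  a_16=16
q^17  k|17↦φ(k): 17:16 1:1  a_17=17
[q^18] φ(1)=1,φ(2)=1,φ(3)=2,φ(6)=2,φ(9)=6,φ(18)=6 ⇒ 18
d|19:{1,19}  Σφ=1+18=19
q^20  k|20↦φ(k): 1:1 2:1 4:2 5:4 10:4 20:8  a_20=20
d|21:{21,7,3,1}  Σφ=12+6+2+1=21

15, 16, 17, 18, 19, 20, 21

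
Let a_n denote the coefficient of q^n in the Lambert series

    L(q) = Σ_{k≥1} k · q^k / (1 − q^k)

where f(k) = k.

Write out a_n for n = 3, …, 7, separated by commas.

q^3  k|3↦f(k): 1:1 3:3  a_3=4
n=4: 4·1 2·2 1·4  f→[4+2+1]=7
q^5  k|5↦f(k): 1:1 5:5  a_5=6
d|6:{1,2,3,6}  Σf=1+2+3+6=12
d|7:{7,1}  Σf=7+1=8

4, 7, 6, 12, 8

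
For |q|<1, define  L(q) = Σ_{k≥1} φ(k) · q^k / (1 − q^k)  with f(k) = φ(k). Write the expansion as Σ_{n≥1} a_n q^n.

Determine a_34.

q^34  k|34↦φ(k): 34:16 17:16 2:1 1:1  a_34=34

a_34 = 34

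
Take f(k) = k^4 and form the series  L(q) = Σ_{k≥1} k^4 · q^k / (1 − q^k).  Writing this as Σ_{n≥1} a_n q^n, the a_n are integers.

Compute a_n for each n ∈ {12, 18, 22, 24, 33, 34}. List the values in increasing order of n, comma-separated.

22386, 112931, 248914, 358258, 1200644, 1419874

n=12: 12·1 6·2 4·3 3·4 2·6 1·12  f→[20736+1296+256+81+16+1]=22386
[q^18] f(1)=1,f(2)=16,f(3)=81,f(6)=1296,f(9)=6561,f(18)=104976 ⇒ 112931
q^22  k|22↦f(k): 1:1 2:16 11:14641 22:234256  a_22=248914
d|24:{24,12,8,6,4,3,2,1}  Σf=331776+20736+4096+1296+256+81+16+1=358258
q^33  k|33↦f(k): 33:1185921 11:14641 3:81 1:1  a_33=1200644
n=34: 34·1 17·2 2·17 1·34  f→[1336336+83521+16+1]=1419874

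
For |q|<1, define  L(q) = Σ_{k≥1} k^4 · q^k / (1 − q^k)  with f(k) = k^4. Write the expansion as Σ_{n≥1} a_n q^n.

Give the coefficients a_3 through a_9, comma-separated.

[q^3] f(3)=81,f(1)=1 ⇒ 82
[q^4] f(4)=256,f(2)=16,f(1)=1 ⇒ 273
d|5:{1,5}  Σf=1+625=626
d|6:{1,2,3,6}  Σf=1+16+81+1296=1394
q^7  k|7↦f(k): 7:2401 1:1  a_7=2402
q^8  k|8↦f(k): 8:4096 4:256 2:16 1:1  a_8=4369
[q^9] f(9)=6561,f(3)=81,f(1)=1 ⇒ 6643

82, 273, 626, 1394, 2402, 4369, 6643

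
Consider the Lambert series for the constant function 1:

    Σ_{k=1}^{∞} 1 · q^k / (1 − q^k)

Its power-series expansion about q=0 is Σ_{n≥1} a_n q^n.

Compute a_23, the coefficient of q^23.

a_23 = 2

q^23  k|23↦f(k): 23:1 1:1  a_23=2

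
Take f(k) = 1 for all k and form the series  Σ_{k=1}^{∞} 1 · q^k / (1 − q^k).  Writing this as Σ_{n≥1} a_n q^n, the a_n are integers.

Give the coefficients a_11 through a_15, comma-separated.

2, 6, 2, 4, 4

d|11:{1,11}  Σf=1+1=2
d|12:{12,6,4,3,2,1}  Σf=1+1+1+1+1+1=6
d|13:{1,13}  Σf=1+1=2
q^14  k|14↦f(k): 1:1 2:1 7:1 14:1  a_14=4
n=15: 15·1 5·3 3·5 1·15  f→[1+1+1+1]=4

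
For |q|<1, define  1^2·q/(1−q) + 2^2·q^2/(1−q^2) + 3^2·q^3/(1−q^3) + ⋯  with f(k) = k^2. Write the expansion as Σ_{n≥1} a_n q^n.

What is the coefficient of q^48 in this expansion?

a_48 = 3410

q^48  k|48↦f(k): 1:1 2:4 3:9 4:16 6:36 8:64 12:144 16:256 24:576 48:2304  a_48=3410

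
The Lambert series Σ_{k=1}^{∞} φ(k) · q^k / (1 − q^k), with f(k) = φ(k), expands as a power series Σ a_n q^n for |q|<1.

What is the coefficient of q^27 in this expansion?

q^27  k|27↦φ(k): 27:18 9:6 3:2 1:1  a_27=27

a_27 = 27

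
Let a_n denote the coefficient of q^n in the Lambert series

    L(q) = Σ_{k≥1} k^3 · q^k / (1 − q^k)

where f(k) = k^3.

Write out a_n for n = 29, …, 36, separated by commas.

d|29:{29,1}  Σf=24389+1=24390
d|30:{30,15,10,6,5,3,2,1}  Σf=27000+3375+1000+216+125+27+8+1=31752
[q^31] f(1)=1,f(31)=29791 ⇒ 29792
d|32:{1,2,4,8,16,32}  Σf=1+8+64+512+4096+32768=37449
[q^33] f(1)=1,f(3)=27,f(11)=1331,f(33)=35937 ⇒ 37296
q^34  k|34↦f(k): 34:39304 17:4913 2:8 1:1  a_34=44226
n=35: 1·35 5·7 7·5 35·1  f→[1+125+343+42875]=43344
[q^36] f(36)=46656,f(18)=5832,f(12)=1728,f(9)=729,f(6)=216,f(4)=64,f(3)=27,f(2)=8,f(1)=1 ⇒ 55261

24390, 31752, 29792, 37449, 37296, 44226, 43344, 55261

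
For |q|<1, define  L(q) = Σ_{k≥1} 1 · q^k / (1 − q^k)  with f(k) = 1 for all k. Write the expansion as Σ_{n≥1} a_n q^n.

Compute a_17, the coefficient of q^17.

d|17:{1,17}  Σf=1+1=2

a_17 = 2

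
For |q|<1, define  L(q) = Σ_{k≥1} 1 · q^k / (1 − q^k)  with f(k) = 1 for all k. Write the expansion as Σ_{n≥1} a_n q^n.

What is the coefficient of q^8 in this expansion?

d|8:{8,4,2,1}  Σf=1+1+1+1=4

a_8 = 4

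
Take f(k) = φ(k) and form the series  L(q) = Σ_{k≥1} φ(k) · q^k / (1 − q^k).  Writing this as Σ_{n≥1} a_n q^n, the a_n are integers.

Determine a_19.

[q^19] φ(1)=1,φ(19)=18 ⇒ 19

a_19 = 19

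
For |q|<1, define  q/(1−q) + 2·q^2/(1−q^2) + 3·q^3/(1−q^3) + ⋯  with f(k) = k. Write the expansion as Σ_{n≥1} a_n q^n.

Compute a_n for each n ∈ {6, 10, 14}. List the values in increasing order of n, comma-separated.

12, 18, 24

q^6  k|6↦f(k): 1:1 2:2 3:3 6:6  a_6=12
[q^10] f(1)=1,f(2)=2,f(5)=5,f(10)=10 ⇒ 18
d|14:{14,7,2,1}  Σf=14+7+2+1=24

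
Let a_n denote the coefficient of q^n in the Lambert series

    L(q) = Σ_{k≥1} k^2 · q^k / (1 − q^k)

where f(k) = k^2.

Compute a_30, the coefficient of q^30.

[q^30] f(30)=900,f(15)=225,f(10)=100,f(6)=36,f(5)=25,f(3)=9,f(2)=4,f(1)=1 ⇒ 1300

a_30 = 1300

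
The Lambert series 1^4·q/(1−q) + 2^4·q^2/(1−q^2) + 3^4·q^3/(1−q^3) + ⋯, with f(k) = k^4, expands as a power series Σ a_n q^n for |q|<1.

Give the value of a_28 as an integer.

a_28 = 655746

n=28: 1·28 2·14 4·7 7·4 14·2 28·1  f→[1+16+256+2401+38416+614656]=655746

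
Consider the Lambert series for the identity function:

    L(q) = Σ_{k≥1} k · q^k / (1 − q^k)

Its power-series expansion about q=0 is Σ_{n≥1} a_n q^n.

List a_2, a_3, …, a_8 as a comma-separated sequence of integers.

n=2: 2·1 1·2  f→[2+1]=3
q^3  k|3↦f(k): 1:1 3:3  a_3=4
[q^4] f(1)=1,f(2)=2,f(4)=4 ⇒ 7
q^5  k|5↦f(k): 1:1 5:5  a_5=6
d|6:{6,3,2,1}  Σf=6+3+2+1=12
n=7: 7·1 1·7  f→[7+1]=8
n=8: 8·1 4·2 2·4 1·8  f→[8+4+2+1]=15

3, 4, 7, 6, 12, 8, 15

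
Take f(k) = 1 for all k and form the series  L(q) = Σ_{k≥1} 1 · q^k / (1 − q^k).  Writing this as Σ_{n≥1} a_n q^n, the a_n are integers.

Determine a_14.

a_14 = 4

d|14:{14,7,2,1}  Σf=1+1+1+1=4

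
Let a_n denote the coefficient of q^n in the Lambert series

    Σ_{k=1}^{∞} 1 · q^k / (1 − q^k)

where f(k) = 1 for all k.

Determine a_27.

a_27 = 4

d|27:{27,9,3,1}  Σf=1+1+1+1=4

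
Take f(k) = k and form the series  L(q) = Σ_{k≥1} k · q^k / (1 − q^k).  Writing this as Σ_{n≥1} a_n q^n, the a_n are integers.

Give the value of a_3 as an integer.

a_3 = 4

q^3  k|3↦f(k): 1:1 3:3  a_3=4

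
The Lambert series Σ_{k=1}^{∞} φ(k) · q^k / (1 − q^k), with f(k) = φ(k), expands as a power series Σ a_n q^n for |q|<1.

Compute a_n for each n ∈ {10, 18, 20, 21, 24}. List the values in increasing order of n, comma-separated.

[q^10] φ(10)=4,φ(5)=4,φ(2)=1,φ(1)=1 ⇒ 10
d|18:{1,2,3,6,9,18}  Σφ=1+1+2+2+6+6=18
d|20:{1,2,4,5,10,20}  Σφ=1+1+2+4+4+8=20
[q^21] φ(21)=12,φ(7)=6,φ(3)=2,φ(1)=1 ⇒ 21
n=24: 24·1 12·2 8·3 6·4 4·6 3·8 2·12 1·24  φ→[8+4+4+2+2+2+1+1]=24

10, 18, 20, 21, 24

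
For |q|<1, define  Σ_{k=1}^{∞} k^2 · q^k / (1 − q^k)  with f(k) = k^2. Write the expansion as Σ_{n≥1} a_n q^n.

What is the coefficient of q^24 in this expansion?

[q^24] f(24)=576,f(12)=144,f(8)=64,f(6)=36,f(4)=16,f(3)=9,f(2)=4,f(1)=1 ⇒ 850

a_24 = 850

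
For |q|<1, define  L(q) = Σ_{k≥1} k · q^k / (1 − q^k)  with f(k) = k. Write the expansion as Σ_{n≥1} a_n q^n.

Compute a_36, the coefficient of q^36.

d|36:{1,2,3,4,6,9,12,18,36}  Σf=1+2+3+4+6+9+12+18+36=91

a_36 = 91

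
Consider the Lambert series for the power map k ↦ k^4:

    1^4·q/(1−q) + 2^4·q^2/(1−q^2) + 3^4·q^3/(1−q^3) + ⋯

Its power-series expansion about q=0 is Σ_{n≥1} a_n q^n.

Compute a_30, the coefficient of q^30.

a_30 = 872644

n=30: 1·30 2·15 3·10 5·6 6·5 10·3 15·2 30·1  f→[1+16+81+625+1296+10000+50625+810000]=872644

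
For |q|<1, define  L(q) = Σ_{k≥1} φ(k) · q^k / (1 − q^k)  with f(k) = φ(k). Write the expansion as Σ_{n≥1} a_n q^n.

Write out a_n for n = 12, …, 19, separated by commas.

q^12  k|12↦φ(k): 1:1 2:1 3:2 4:2 6:2 12:4  a_12=12
q^13  k|13↦φ(k): 13:12 1:1  a_13=13
n=14: 14·1 7·2 2·7 1·14  φ→[6+6+1+1]=14
d|15:{15,5,3,1}  Σφ=8+4+2+1=15
[q^16] φ(16)=8,φ(8)=4,φ(4)=2,φ(2)=1,φ(1)=1 ⇒ 16
d|17:{17,1}  Σφ=16+1=17
[q^18] φ(18)=6,φ(9)=6,φ(6)=2,φ(3)=2,φ(2)=1,φ(1)=1 ⇒ 18
[q^19] φ(19)=18,φ(1)=1 ⇒ 19

12, 13, 14, 15, 16, 17, 18, 19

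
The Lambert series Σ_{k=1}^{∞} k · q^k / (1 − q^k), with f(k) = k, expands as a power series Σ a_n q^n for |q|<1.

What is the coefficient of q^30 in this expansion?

a_30 = 72

[q^30] f(1)=1,f(2)=2,f(3)=3,f(5)=5,f(6)=6,f(10)=10,f(15)=15,f(30)=30 ⇒ 72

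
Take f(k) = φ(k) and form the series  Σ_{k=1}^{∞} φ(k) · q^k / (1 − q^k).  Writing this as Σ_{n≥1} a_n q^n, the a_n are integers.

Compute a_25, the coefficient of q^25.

n=25: 25·1 5·5 1·25  φ→[20+4+1]=25

a_25 = 25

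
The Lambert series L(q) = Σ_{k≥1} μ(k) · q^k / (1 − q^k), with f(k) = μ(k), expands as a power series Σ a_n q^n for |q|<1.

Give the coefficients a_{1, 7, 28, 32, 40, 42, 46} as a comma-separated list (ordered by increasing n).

1, 0, 0, 0, 0, 0, 0

[q^1] μ(1)=1 ⇒ 1
d|7:{1,7}  Σμ=1+(-1)=0
q^28  k|28↦μ(k): 28:0 14:1 7:-1 4:0 2:-1 1:1  a_28=0
d|32:{1,2,4,8,16,32}  Σμ=1+(-1)+0+0+0+0=0
n=40: 40·1 20·2 10·4 8·5 5·8 4·10 2·20 1·40  μ→[0+0+1+0+(-1)+0+(-1)+1]=0
q^42  k|42↦μ(k): 1:1 2:-1 3:-1 6:1 7:-1 14:1 21:1 42:-1  a_42=0
[q^46] μ(46)=1,μ(23)=-1,μ(2)=-1,μ(1)=1 ⇒ 0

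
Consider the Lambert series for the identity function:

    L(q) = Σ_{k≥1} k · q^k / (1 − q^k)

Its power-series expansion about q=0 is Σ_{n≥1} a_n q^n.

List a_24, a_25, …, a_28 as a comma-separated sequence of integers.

60, 31, 42, 40, 56

d|24:{24,12,8,6,4,3,2,1}  Σf=24+12+8+6+4+3+2+1=60
q^25  k|25↦f(k): 25:25 5:5 1:1  a_25=31
d|26:{26,13,2,1}  Σf=26+13+2+1=42
q^27  k|27↦f(k): 1:1 3:3 9:9 27:27  a_27=40
d|28:{28,14,7,4,2,1}  Σf=28+14+7+4+2+1=56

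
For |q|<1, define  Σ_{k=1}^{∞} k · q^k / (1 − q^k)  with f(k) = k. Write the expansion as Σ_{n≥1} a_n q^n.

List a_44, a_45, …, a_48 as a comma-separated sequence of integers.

d|44:{44,22,11,4,2,1}  Σf=44+22+11+4+2+1=84
n=45: 45·1 15·3 9·5 5·9 3·15 1·45  f→[45+15+9+5+3+1]=78
[q^46] f(46)=46,f(23)=23,f(2)=2,f(1)=1 ⇒ 72
[q^47] f(1)=1,f(47)=47 ⇒ 48
[q^48] f(48)=48,f(24)=24,f(16)=16,f(12)=12,f(8)=8,f(6)=6,f(4)=4,f(3)=3,f(2)=2,f(1)=1 ⇒ 124

84, 78, 72, 48, 124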